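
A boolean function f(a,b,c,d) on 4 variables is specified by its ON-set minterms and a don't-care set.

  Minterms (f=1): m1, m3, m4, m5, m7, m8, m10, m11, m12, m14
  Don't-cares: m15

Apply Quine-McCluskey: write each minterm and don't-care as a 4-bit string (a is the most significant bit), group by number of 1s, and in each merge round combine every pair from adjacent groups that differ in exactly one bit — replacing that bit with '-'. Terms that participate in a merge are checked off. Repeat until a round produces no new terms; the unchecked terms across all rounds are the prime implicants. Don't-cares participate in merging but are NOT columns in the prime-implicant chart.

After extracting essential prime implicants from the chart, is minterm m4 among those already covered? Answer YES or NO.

NO

Round 0: 0001✓ 0011✓ 0100✓ 0101✓ 0111✓ 1000✓ 1010✓ 1011✓ 1100✓ 1110✓ 1111✓
Round 1: -011✓ -100 -111✓ 0-01✓ 0-11✓ 00-1✓ 01-1✓ 010- 1-00✓ 1-10✓ 1-11✓ 10-0✓ 101-✓ 11-0✓ 111-✓
Round 2: --11 0--1 1--0 1-1-
PIs = {--11, -100, 0--1, 010-, 1--0, 1-1-}
Coverage chart:
  m1: 0--1 ←essential
  m3: --11,0--1
  m4: -100,010-
  m5: 0--1,010-
  m7: --11,0--1
  m8: 1--0 ←essential
  m10: 1--0,1-1-
  m11: --11,1-1-
  m12: -100,1--0
  m14: 1--0,1-1-
Essential: 0--1, 1--0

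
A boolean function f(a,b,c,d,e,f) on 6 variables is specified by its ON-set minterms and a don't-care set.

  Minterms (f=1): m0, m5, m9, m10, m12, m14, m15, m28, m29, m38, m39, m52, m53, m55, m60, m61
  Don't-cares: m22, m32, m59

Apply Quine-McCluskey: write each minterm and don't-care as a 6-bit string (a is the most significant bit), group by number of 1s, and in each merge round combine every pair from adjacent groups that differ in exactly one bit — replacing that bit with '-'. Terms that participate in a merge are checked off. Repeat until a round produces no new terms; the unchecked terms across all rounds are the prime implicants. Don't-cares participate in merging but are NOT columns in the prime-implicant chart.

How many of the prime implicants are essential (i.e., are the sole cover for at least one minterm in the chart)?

[col 0] 000000*, 000101, 001001, 001010*, 001100*, 001110*, 001111*, 010110, 011100*, 011101*, 100000*, 100110*, 100111*, 110100*, 110101*, 110111*, 111011, 111100*, 111101*
[col 1] -00000, -11100*, -11101*, 0-1100, 001-10, 0011-0, 00111-, 01110-*, 1-0111, 10011-, 11-100*, 11-101*, 1101-1, 11010-*, 11110-*
[col 2] -1110-, 11-10-
Prime implicants: -00000, -1110-, 0-1100, 000101, 001-10, 001001, 0011-0, 00111-, 010110, 1-0111, 10011-, 11-10-, 1101-1, 111011
PI chart (minterm → PIs covering it):
  0 | -00000  (sole → essential)
  5 | 000101  (sole → essential)
  9 | 001001  (sole → essential)
  10 | 001-10  (sole → essential)
  12 | 0-1100,0011-0
  14 | 001-10,0011-0,00111-
  15 | 00111-  (sole → essential)
  28 | -1110-,0-1100
  29 | -1110-  (sole → essential)
  38 | 10011-  (sole → essential)
  39 | 1-0111,10011-
  52 | 11-10-  (sole → essential)
  53 | 11-10-,1101-1
  55 | 1-0111,1101-1
  60 | -1110-,11-10-
  61 | -1110-,11-10-
Essential prime implicants: -00000, -1110-, 000101, 001-10, 001001, 00111-, 10011-, 11-10-

8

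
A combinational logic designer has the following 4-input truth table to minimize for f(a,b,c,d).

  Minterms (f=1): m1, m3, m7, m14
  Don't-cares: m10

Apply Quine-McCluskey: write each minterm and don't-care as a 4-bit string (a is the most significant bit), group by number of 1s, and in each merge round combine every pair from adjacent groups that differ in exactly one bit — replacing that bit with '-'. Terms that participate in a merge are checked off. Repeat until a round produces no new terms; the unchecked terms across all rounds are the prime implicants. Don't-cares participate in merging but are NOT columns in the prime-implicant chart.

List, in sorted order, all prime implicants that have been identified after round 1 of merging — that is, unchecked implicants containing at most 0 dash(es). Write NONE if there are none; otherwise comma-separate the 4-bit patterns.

NONE

size-2^0 implicants → 0001(✓)  0011(✓)  0111(✓)  1010(✓)  1110(✓)
size-2^1 implicants → 0-11  00-1  1-10
Unchecked terms (primes): 0-11, 00-1, 1-10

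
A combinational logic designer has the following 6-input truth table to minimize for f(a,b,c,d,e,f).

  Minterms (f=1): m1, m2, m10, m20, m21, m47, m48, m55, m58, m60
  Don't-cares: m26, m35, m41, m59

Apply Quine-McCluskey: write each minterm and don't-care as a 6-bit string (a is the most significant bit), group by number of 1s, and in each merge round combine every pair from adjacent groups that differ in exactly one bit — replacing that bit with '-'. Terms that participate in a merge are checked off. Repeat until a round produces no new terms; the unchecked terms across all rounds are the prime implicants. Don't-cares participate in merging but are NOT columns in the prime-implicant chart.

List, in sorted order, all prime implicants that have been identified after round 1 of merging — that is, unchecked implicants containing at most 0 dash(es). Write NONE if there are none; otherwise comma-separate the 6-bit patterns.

000001, 100011, 101001, 101111, 110000, 110111, 111100

[col 0] 000001, 000010*, 001010*, 010100*, 010101*, 011010*, 100011, 101001, 101111, 110000, 110111, 111010*, 111011*, 111100
[col 1] -11010, 0-1010, 00-010, 01010-, 11101-
Prime implicants: -11010, 0-1010, 00-010, 000001, 01010-, 100011, 101001, 101111, 110000, 110111, 11101-, 111100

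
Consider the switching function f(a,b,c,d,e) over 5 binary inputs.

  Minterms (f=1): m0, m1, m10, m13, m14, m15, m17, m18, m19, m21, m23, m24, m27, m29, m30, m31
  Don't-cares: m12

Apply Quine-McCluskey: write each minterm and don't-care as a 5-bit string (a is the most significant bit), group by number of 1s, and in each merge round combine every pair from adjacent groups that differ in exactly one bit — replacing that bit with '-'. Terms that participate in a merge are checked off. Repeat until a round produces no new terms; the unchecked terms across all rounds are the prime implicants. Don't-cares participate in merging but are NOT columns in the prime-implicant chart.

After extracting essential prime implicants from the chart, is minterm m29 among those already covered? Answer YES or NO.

NO

Round 0: 00000✓ 00001✓ 01010✓ 01100✓ 01101✓ 01110✓ 01111✓ 10001✓ 10010✓ 10011✓ 10101✓ 10111✓ 11000 11011✓ 11101✓ 11110✓ 11111✓
Round 1: -0001 -1101✓ -1110✓ -1111✓ 0000- 01-10 011-0✓ 011-1✓ 0110-✓ 0111-✓ 1-011✓ 1-101✓ 1-111✓ 10-01✓ 10-11✓ 100-1✓ 1001- 101-1✓ 11-11✓ 111-1✓ 1111-✓
Round 2: -11-1 -111- 011-- 1--11 1-1-1 10--1
PIs = {-0001, -11-1, -111-, 0000-, 01-10, 011--, 1--11, 1-1-1, 10--1, 1001-, 11000}
Coverage chart:
  m0: 0000- ←essential
  m1: -0001,0000-
  m10: 01-10 ←essential
  m13: -11-1,011--
  m14: -111-,01-10,011--
  m15: -11-1,-111-,011--
  m17: -0001,10--1
  m18: 1001- ←essential
  m19: 1--11,10--1,1001-
  m21: 1-1-1,10--1
  m23: 1--11,1-1-1,10--1
  m24: 11000 ←essential
  m27: 1--11 ←essential
  m29: -11-1,1-1-1
  m30: -111- ←essential
  m31: -11-1,-111-,1--11,1-1-1
Essential: -111-, 0000-, 01-10, 1--11, 1001-, 11000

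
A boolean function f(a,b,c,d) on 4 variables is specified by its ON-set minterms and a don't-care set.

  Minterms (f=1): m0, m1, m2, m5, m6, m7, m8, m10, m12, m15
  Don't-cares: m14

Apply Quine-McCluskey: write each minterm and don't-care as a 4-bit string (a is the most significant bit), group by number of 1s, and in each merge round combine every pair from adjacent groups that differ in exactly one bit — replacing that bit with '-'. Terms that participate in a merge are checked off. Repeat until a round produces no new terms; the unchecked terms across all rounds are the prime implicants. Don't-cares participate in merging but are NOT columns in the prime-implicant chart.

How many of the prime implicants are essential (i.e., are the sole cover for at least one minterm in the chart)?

2

size-2^0 implicants → 0000(✓)  0001(✓)  0010(✓)  0101(✓)  0110(✓)  0111(✓)  1000(✓)  1010(✓)  1100(✓)  1110(✓)  1111(✓)
size-2^1 implicants → -000(✓)  -010(✓)  -110(✓)  -111(✓)  0-01  0-10(✓)  00-0(✓)  000-  01-1  011-(✓)  1-00(✓)  1-10(✓)  10-0(✓)  11-0(✓)  111-(✓)
size-2^2 implicants → --10  -0-0  -11-  1--0
Unchecked terms (primes): --10, -0-0, -11-, 0-01, 000-, 01-1, 1--0
Minterm coverage:
  m0 ⊆ -0-0,000-
  m1 ⊆ 0-01,000-
  m2 ⊆ --10,-0-0
  m5 ⊆ 0-01,01-1
  m6 ⊆ --10,-11-
  m7 ⊆ -11-,01-1
  m8 ⊆ -0-0,1--0
  m10 ⊆ --10,-0-0,1--0
  m12 ⊆ 1--0 [E]
  m15 ⊆ -11- [E]
E = {-11-, 1--0}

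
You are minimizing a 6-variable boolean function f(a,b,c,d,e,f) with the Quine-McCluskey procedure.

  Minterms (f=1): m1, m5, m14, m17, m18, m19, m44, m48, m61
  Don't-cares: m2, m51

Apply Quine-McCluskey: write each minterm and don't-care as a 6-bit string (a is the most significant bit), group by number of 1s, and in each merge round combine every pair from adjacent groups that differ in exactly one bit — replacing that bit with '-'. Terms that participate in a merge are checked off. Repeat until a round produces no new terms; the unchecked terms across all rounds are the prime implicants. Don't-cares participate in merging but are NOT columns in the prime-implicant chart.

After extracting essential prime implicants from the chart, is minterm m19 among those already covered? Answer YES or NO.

size-2^0 implicants → 000001(✓)  000010(✓)  000101(✓)  001110  010001(✓)  010010(✓)  010011(✓)  101100  110000  110011(✓)  111101
size-2^1 implicants → -10011  0-0001  0-0010  000-01  0100-1  01001-
Unchecked terms (primes): -10011, 0-0001, 0-0010, 000-01, 001110, 0100-1, 01001-, 101100, 110000, 111101
Minterm coverage:
  m1 ⊆ 0-0001,000-01
  m5 ⊆ 000-01 [E]
  m14 ⊆ 001110 [E]
  m17 ⊆ 0-0001,0100-1
  m18 ⊆ 0-0010,01001-
  m19 ⊆ -10011,0100-1,01001-
  m44 ⊆ 101100 [E]
  m48 ⊆ 110000 [E]
  m61 ⊆ 111101 [E]
E = {000-01, 001110, 101100, 110000, 111101}

NO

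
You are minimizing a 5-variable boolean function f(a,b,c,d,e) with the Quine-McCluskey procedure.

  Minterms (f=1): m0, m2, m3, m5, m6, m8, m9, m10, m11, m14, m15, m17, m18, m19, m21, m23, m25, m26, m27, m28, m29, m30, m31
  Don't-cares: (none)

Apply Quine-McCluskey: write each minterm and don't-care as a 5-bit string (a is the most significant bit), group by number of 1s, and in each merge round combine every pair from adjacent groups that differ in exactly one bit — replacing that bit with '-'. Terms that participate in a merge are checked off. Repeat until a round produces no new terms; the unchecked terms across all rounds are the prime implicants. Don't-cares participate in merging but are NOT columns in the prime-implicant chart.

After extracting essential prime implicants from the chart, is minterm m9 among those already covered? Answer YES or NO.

NO

size-2^0 implicants → 00000(✓)  00010(✓)  00011(✓)  00101(✓)  00110(✓)  01000(✓)  01001(✓)  01010(✓)  01011(✓)  01110(✓)  01111(✓)  10001(✓)  10010(✓)  10011(✓)  10101(✓)  10111(✓)  11001(✓)  11010(✓)  11011(✓)  11100(✓)  11101(✓)  11110(✓)  11111(✓)
size-2^1 implicants → -0010(✓)  -0011(✓)  -0101  -1001(✓)  -1010(✓)  -1011(✓)  -1110(✓)  -1111(✓)  0-000(✓)  0-010(✓)  0-011(✓)  0-110(✓)  00-10(✓)  000-0(✓)  0001-(✓)  01-10(✓)  01-11(✓)  010-0(✓)  010-1(✓)  0100-(✓)  0101-(✓)  0111-(✓)  1-001(✓)  1-010(✓)  1-011(✓)  1-101(✓)  1-111(✓)  10-01(✓)  10-11(✓)  100-1(✓)  1001-(✓)  101-1(✓)  11-01(✓)  11-10(✓)  11-11(✓)  110-1(✓)  1101-(✓)  111-0(✓)  111-1(✓)  1110-(✓)  1111-(✓)
size-2^2 implicants → --010(✓)  --011(✓)  -001-(✓)  -1-10(✓)  -1-11(✓)  -10-1  -101-(✓)  -111-(✓)  0--10  0-0-0  0-01-(✓)  01-1-(✓)  010--  1--01(✓)  1--11(✓)  1-0-1(✓)  1-01-(✓)  1-1-1(✓)  10--1(✓)  11--1(✓)  11-1-(✓)  111--
size-2^3 implicants → --01-  -1-1-  1---1
Unchecked terms (primes): --01-, -0101, -1-1-, -10-1, 0--10, 0-0-0, 010--, 1---1, 111--
Minterm coverage:
  m0 ⊆ 0-0-0 [E]
  m2 ⊆ --01-,0--10,0-0-0
  m3 ⊆ --01- [E]
  m5 ⊆ -0101 [E]
  m6 ⊆ 0--10 [E]
  m8 ⊆ 0-0-0,010--
  m9 ⊆ -10-1,010--
  m10 ⊆ --01-,-1-1-,0--10,0-0-0,010--
  m11 ⊆ --01-,-1-1-,-10-1,010--
  m14 ⊆ -1-1-,0--10
  m15 ⊆ -1-1- [E]
  m17 ⊆ 1---1 [E]
  m18 ⊆ --01- [E]
  m19 ⊆ --01-,1---1
  m21 ⊆ -0101,1---1
  m23 ⊆ 1---1 [E]
  m25 ⊆ -10-1,1---1
  m26 ⊆ --01-,-1-1-
  m27 ⊆ --01-,-1-1-,-10-1,1---1
  m28 ⊆ 111-- [E]
  m29 ⊆ 1---1,111--
  m30 ⊆ -1-1-,111--
  m31 ⊆ -1-1-,1---1,111--
E = {--01-, -0101, -1-1-, 0--10, 0-0-0, 1---1, 111--}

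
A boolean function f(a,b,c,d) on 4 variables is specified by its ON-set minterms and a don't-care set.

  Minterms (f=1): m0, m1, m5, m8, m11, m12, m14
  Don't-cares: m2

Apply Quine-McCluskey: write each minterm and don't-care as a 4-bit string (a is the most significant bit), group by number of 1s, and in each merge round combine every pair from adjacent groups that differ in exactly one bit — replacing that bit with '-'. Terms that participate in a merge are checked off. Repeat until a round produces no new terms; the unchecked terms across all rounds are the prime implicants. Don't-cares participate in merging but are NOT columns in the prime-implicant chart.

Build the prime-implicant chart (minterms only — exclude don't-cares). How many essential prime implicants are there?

3

[col 0] 0000*, 0001*, 0010*, 0101*, 1000*, 1011, 1100*, 1110*
[col 1] -000, 0-01, 00-0, 000-, 1-00, 11-0
Prime implicants: -000, 0-01, 00-0, 000-, 1-00, 1011, 11-0
PI chart (minterm → PIs covering it):
  0 | -000,00-0,000-
  1 | 0-01,000-
  5 | 0-01  (sole → essential)
  8 | -000,1-00
  11 | 1011  (sole → essential)
  12 | 1-00,11-0
  14 | 11-0  (sole → essential)
Essential prime implicants: 0-01, 1011, 11-0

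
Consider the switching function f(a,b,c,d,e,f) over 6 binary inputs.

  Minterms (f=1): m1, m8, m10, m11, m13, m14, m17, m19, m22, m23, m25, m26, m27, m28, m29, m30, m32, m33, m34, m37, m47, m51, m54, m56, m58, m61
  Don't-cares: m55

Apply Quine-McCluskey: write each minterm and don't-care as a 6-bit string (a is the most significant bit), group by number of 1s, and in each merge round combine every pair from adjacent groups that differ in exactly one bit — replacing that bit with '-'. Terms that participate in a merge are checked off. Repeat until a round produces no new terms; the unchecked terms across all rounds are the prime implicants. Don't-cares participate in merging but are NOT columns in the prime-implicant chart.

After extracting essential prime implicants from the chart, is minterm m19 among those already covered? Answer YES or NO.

Round 0: 000001✓ 001000✓ 001010✓ 001011✓ 001101✓ 001110✓ 010001✓ 010011✓ 010110✓ 010111✓ 011001✓ 011010✓ 011011✓ 011100✓ 011101✓ 011110✓ 100000✓ 100001✓ 100010✓ 100101✓ 101111 110011✓ 110110✓ 110111✓ 111000✓ 111010✓ 111101✓
Round 1: -00001 -10011✓ -10110✓ -10111✓ -11010 -11101 0-0001 0-1010✓ 0-1011✓ 0-1101 0-1110✓ 001-10✓ 0010-0 00101-✓ 01-001✓ 01-011✓ 01-110 010-11✓ 0100-1✓ 01011-✓ 011-01 011-10✓ 0110-1✓ 01101-✓ 0111-0 01110- 100-01 1000-0 10000- 110-11✓ 11011-✓ 1110-0
Round 2: -10-11 -1011- 0-1-10 0-101- 01-0-1
PIs = {-00001, -10-11, -1011-, -11010, -11101, 0-0001, 0-1-10, 0-101-, 0-1101, 0010-0, 01-0-1, 01-110, 011-01, 0111-0, 01110-, 100-01, 1000-0, 10000-, 101111, 1110-0}
Coverage chart:
  m1: -00001,0-0001
  m8: 0010-0 ←essential
  m10: 0-1-10,0-101-,0010-0
  m11: 0-101- ←essential
  m13: 0-1101 ←essential
  m14: 0-1-10 ←essential
  m17: 0-0001,01-0-1
  m19: -10-11,01-0-1
  m22: -1011-,01-110
  m23: -10-11,-1011-
  m25: 01-0-1,011-01
  m26: -11010,0-1-10,0-101-
  m27: 0-101-,01-0-1
  m28: 0111-0,01110-
  m29: -11101,0-1101,011-01,01110-
  m30: 0-1-10,01-110,0111-0
  m32: 1000-0,10000-
  m33: -00001,100-01,10000-
  m34: 1000-0 ←essential
  m37: 100-01 ←essential
  m47: 101111 ←essential
  m51: -10-11 ←essential
  m54: -1011- ←essential
  m56: 1110-0 ←essential
  m58: -11010,1110-0
  m61: -11101 ←essential
Essential: -10-11, -1011-, -11101, 0-1-10, 0-101-, 0-1101, 0010-0, 100-01, 1000-0, 101111, 1110-0

YES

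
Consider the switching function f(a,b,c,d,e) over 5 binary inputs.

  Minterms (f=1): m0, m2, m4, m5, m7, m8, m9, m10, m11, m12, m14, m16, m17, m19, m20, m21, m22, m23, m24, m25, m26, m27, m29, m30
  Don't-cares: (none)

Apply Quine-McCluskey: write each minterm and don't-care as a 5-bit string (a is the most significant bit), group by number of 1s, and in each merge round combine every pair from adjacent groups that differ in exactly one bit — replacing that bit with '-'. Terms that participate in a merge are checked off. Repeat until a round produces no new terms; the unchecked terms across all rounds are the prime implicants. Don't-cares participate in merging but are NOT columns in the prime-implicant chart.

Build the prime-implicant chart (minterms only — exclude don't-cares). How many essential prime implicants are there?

size-2^0 implicants → 00000(✓)  00010(✓)  00100(✓)  00101(✓)  00111(✓)  01000(✓)  01001(✓)  01010(✓)  01011(✓)  01100(✓)  01110(✓)  10000(✓)  10001(✓)  10011(✓)  10100(✓)  10101(✓)  10110(✓)  10111(✓)  11000(✓)  11001(✓)  11010(✓)  11011(✓)  11101(✓)  11110(✓)
size-2^1 implicants → -0000(✓)  -0100(✓)  -0101(✓)  -0111(✓)  -1000(✓)  -1001(✓)  -1010(✓)  -1011(✓)  -1110(✓)  0-000(✓)  0-010(✓)  0-100(✓)  00-00(✓)  000-0(✓)  001-1(✓)  0010-(✓)  01-00(✓)  01-10(✓)  010-0(✓)  010-1(✓)  0100-(✓)  0101-(✓)  011-0(✓)  1-000(✓)  1-001(✓)  1-011(✓)  1-101(✓)  1-110  10-00(✓)  10-01(✓)  10-11(✓)  100-1(✓)  1000-(✓)  101-0(✓)  101-1(✓)  1010-(✓)  1011-(✓)  11-01(✓)  11-10(✓)  110-0(✓)  110-1(✓)  1100-(✓)  1101-(✓)
size-2^2 implicants → --000  -0-00  -01-1  -010-  -1-10  -10-0(✓)  -10-1(✓)  -100-(✓)  -101-(✓)  0--00  0-0-0  01--0  010--(✓)  1--01  1-0-1  1-00-  10--1  10-0-  101--  110--(✓)
size-2^3 implicants → -10--
Unchecked terms (primes): --000, -0-00, -01-1, -010-, -1-10, -10--, 0--00, 0-0-0, 01--0, 1--01, 1-0-1, 1-00-, 1-110, 10--1, 10-0-, 101--
Minterm coverage:
  m0 ⊆ --000,-0-00,0--00,0-0-0
  m2 ⊆ 0-0-0 [E]
  m4 ⊆ -0-00,-010-,0--00
  m5 ⊆ -01-1,-010-
  m7 ⊆ -01-1 [E]
  m8 ⊆ --000,-10--,0--00,0-0-0,01--0
  m9 ⊆ -10-- [E]
  m10 ⊆ -1-10,-10--,0-0-0,01--0
  m11 ⊆ -10-- [E]
  m12 ⊆ 0--00,01--0
  m14 ⊆ -1-10,01--0
  m16 ⊆ --000,-0-00,1-00-,10-0-
  m17 ⊆ 1--01,1-0-1,1-00-,10--1,10-0-
  m19 ⊆ 1-0-1,10--1
  m20 ⊆ -0-00,-010-,10-0-,101--
  m21 ⊆ -01-1,-010-,1--01,10--1,10-0-,101--
  m22 ⊆ 1-110,101--
  m23 ⊆ -01-1,10--1,101--
  m24 ⊆ --000,-10--,1-00-
  m25 ⊆ -10--,1--01,1-0-1,1-00-
  m26 ⊆ -1-10,-10--
  m27 ⊆ -10--,1-0-1
  m29 ⊆ 1--01 [E]
  m30 ⊆ -1-10,1-110
E = {-01-1, -10--, 0-0-0, 1--01}

4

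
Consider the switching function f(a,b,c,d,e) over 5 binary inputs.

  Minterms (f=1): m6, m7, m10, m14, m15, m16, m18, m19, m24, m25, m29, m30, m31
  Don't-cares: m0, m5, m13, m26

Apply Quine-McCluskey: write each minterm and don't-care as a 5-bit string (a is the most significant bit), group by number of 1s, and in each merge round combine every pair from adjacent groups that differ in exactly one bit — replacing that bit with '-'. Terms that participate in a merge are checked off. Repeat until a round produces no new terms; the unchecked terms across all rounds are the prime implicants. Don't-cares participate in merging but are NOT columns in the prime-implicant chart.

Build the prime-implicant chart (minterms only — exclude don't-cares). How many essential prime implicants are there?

3

[col 0] 00000*, 00101*, 00110*, 00111*, 01010*, 01101*, 01110*, 01111*, 10000*, 10010*, 10011*, 11000*, 11001*, 11010*, 11101*, 11110*, 11111*
[col 1] -0000, -1010*, -1101*, -1110*, -1111*, 0-101*, 0-110*, 0-111*, 001-1*, 0011-*, 01-10*, 011-1*, 0111-*, 1-000*, 1-010*, 100-0*, 1001-, 11-01, 11-10*, 110-0*, 1100-, 111-1*, 1111-*
[col 2] -1-10, -11-1, -111-, 0-1-1, 0-11-, 1-0-0
Prime implicants: -0000, -1-10, -11-1, -111-, 0-1-1, 0-11-, 1-0-0, 1001-, 11-01, 1100-
PI chart (minterm → PIs covering it):
  6 | 0-11-  (sole → essential)
  7 | 0-1-1,0-11-
  10 | -1-10  (sole → essential)
  14 | -1-10,-111-,0-11-
  15 | -11-1,-111-,0-1-1,0-11-
  16 | -0000,1-0-0
  18 | 1-0-0,1001-
  19 | 1001-  (sole → essential)
  24 | 1-0-0,1100-
  25 | 11-01,1100-
  29 | -11-1,11-01
  30 | -1-10,-111-
  31 | -11-1,-111-
Essential prime implicants: -1-10, 0-11-, 1001-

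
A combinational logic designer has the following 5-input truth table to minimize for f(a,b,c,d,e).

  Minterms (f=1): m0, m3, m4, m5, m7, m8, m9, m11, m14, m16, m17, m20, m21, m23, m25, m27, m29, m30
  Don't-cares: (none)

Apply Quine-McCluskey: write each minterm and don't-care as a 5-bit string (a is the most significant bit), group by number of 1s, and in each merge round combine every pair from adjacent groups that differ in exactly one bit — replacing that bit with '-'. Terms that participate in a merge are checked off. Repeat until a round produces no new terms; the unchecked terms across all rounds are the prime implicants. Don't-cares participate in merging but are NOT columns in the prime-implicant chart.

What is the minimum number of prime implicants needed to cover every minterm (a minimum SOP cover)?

7

size-2^0 implicants → 00000(✓)  00011(✓)  00100(✓)  00101(✓)  00111(✓)  01000(✓)  01001(✓)  01011(✓)  01110(✓)  10000(✓)  10001(✓)  10100(✓)  10101(✓)  10111(✓)  11001(✓)  11011(✓)  11101(✓)  11110(✓)
size-2^1 implicants → -0000(✓)  -0100(✓)  -0101(✓)  -0111(✓)  -1001(✓)  -1011(✓)  -1110  0-000  0-011  00-00(✓)  00-11  001-1(✓)  0010-(✓)  010-1(✓)  0100-  1-001(✓)  1-101(✓)  10-00(✓)  10-01(✓)  1000-(✓)  101-1(✓)  1010-(✓)  11-01(✓)  110-1(✓)
size-2^2 implicants → -0-00  -01-1  -010-  -10-1  1--01  10-0-
Unchecked terms (primes): -0-00, -01-1, -010-, -10-1, -1110, 0-000, 0-011, 00-11, 0100-, 1--01, 10-0-
Minterm coverage:
  m0 ⊆ -0-00,0-000
  m3 ⊆ 0-011,00-11
  m4 ⊆ -0-00,-010-
  m5 ⊆ -01-1,-010-
  m7 ⊆ -01-1,00-11
  m8 ⊆ 0-000,0100-
  m9 ⊆ -10-1,0100-
  m11 ⊆ -10-1,0-011
  m14 ⊆ -1110 [E]
  m16 ⊆ -0-00,10-0-
  m17 ⊆ 1--01,10-0-
  m20 ⊆ -0-00,-010-,10-0-
  m21 ⊆ -01-1,-010-,1--01,10-0-
  m23 ⊆ -01-1 [E]
  m25 ⊆ -10-1,1--01
  m27 ⊆ -10-1 [E]
  m29 ⊆ 1--01 [E]
  m30 ⊆ -1110 [E]
E = {-01-1, -10-1, -1110, 1--01}
Petrick residual → -0-00, 0-000, 0-011
Cover = b'd'e' + b'ce + bc'e + bcde' + a'c'd'e' + a'c'de + ad'e  |cover|=7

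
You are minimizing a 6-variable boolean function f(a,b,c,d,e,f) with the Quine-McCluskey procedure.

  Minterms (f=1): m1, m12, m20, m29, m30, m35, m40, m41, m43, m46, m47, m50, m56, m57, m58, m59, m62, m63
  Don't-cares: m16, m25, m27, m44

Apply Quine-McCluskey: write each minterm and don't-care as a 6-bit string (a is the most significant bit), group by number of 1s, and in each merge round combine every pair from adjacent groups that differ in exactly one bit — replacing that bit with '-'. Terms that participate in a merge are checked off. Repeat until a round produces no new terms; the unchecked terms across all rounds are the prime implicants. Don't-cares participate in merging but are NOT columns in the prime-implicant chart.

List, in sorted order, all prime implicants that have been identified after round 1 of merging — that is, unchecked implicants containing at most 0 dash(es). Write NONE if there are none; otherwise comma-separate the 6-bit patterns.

size-2^0 implicants → 000001  001100(✓)  010000(✓)  010100(✓)  011001(✓)  011011(✓)  011101(✓)  011110(✓)  100011(✓)  101000(✓)  101001(✓)  101011(✓)  101100(✓)  101110(✓)  101111(✓)  110010(✓)  111000(✓)  111001(✓)  111010(✓)  111011(✓)  111110(✓)  111111(✓)
size-2^1 implicants → -01100  -11001(✓)  -11011(✓)  -11110  010-00  011-01  0110-1(✓)  1-1000(✓)  1-1001(✓)  1-1011(✓)  1-1110(✓)  1-1111(✓)  10-011  101-00  101-11(✓)  1010-1(✓)  10100-(✓)  1011-0  10111-(✓)  11-010  111-10(✓)  111-11(✓)  1110-0(✓)  1110-1(✓)  11100-(✓)  11101-(✓)  11111-(✓)
size-2^2 implicants → -110-1  1-1-11  1-10-1  1-100-  1-111-  111-1-  1110--
Unchecked terms (primes): -01100, -110-1, -11110, 000001, 010-00, 011-01, 1-1-11, 1-10-1, 1-100-, 1-111-, 10-011, 101-00, 1011-0, 11-010, 111-1-, 1110--

000001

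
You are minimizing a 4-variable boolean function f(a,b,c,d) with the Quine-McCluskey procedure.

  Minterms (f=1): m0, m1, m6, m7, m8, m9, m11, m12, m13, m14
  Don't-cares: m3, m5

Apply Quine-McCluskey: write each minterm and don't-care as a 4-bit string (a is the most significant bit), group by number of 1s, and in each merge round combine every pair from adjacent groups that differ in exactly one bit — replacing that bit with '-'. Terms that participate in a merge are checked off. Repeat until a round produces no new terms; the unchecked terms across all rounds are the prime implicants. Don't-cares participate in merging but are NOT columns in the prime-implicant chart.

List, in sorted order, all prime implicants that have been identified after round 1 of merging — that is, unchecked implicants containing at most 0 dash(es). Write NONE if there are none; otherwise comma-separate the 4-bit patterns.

NONE

Round 0: 0000✓ 0001✓ 0011✓ 0101✓ 0110✓ 0111✓ 1000✓ 1001✓ 1011✓ 1100✓ 1101✓ 1110✓
Round 1: -000✓ -001✓ -011✓ -101✓ -110 0-01✓ 0-11✓ 00-1✓ 000-✓ 01-1✓ 011- 1-00✓ 1-01✓ 10-1✓ 100-✓ 11-0 110-✓
Round 2: --01 -0-1 -00- 0--1 1-0-
PIs = {--01, -0-1, -00-, -110, 0--1, 011-, 1-0-, 11-0}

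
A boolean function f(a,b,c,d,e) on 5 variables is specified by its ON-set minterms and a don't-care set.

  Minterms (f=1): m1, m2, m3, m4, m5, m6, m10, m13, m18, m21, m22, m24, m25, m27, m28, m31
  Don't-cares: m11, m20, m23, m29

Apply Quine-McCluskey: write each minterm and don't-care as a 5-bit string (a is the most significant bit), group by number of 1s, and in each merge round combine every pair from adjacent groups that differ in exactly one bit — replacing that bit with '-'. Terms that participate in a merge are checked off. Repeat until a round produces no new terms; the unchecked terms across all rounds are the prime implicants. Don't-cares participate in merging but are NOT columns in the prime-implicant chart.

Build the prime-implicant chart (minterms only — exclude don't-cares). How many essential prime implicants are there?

size-2^0 implicants → 00001(✓)  00010(✓)  00011(✓)  00100(✓)  00101(✓)  00110(✓)  01010(✓)  01011(✓)  01101(✓)  10010(✓)  10100(✓)  10101(✓)  10110(✓)  10111(✓)  11000(✓)  11001(✓)  11011(✓)  11100(✓)  11101(✓)  11111(✓)
size-2^1 implicants → -0010(✓)  -0100(✓)  -0101(✓)  -0110(✓)  -1011  -1101(✓)  0-010(✓)  0-011(✓)  0-101(✓)  00-01  00-10(✓)  000-1  0001-(✓)  001-0(✓)  0010-(✓)  0101-(✓)  1-100(✓)  1-101(✓)  1-111(✓)  10-10(✓)  101-0(✓)  101-1(✓)  1010-(✓)  1011-(✓)  11-00(✓)  11-01(✓)  11-11(✓)  110-1(✓)  1100-(✓)  111-1(✓)  1110-(✓)
size-2^2 implicants → --101  -0-10  -01-0  -010-  0-01-  1-1-1  1-10-  101--  11--1  11-0-
Unchecked terms (primes): --101, -0-10, -01-0, -010-, -1011, 0-01-, 00-01, 000-1, 1-1-1, 1-10-, 101--, 11--1, 11-0-
Minterm coverage:
  m1 ⊆ 00-01,000-1
  m2 ⊆ -0-10,0-01-
  m3 ⊆ 0-01-,000-1
  m4 ⊆ -01-0,-010-
  m5 ⊆ --101,-010-,00-01
  m6 ⊆ -0-10,-01-0
  m10 ⊆ 0-01- [E]
  m13 ⊆ --101 [E]
  m18 ⊆ -0-10 [E]
  m21 ⊆ --101,-010-,1-1-1,1-10-,101--
  m22 ⊆ -0-10,-01-0,101--
  m24 ⊆ 11-0- [E]
  m25 ⊆ 11--1,11-0-
  m27 ⊆ -1011,11--1
  m28 ⊆ 1-10-,11-0-
  m31 ⊆ 1-1-1,11--1
E = {--101, -0-10, 0-01-, 11-0-}

4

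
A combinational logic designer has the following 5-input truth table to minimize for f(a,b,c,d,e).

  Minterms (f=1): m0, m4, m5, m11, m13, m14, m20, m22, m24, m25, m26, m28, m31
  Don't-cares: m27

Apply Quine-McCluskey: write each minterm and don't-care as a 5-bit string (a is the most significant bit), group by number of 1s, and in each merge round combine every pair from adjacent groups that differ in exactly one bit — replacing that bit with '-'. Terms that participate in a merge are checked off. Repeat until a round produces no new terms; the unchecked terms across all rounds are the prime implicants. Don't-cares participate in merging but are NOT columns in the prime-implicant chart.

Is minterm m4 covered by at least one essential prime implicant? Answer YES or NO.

YES

Round 0: 00000✓ 00100✓ 00101✓ 01011✓ 01101✓ 01110 10100✓ 10110✓ 11000✓ 11001✓ 11010✓ 11011✓ 11100✓ 11111✓
Round 1: -0100 -1011 0-101 00-00 0010- 1-100 101-0 11-00 11-11 110-0✓ 110-1✓ 1100-✓ 1101-✓
Round 2: 110--
PIs = {-0100, -1011, 0-101, 00-00, 0010-, 01110, 1-100, 101-0, 11-00, 11-11, 110--}
Coverage chart:
  m0: 00-00 ←essential
  m4: -0100,00-00,0010-
  m5: 0-101,0010-
  m11: -1011 ←essential
  m13: 0-101 ←essential
  m14: 01110 ←essential
  m20: -0100,1-100,101-0
  m22: 101-0 ←essential
  m24: 11-00,110--
  m25: 110-- ←essential
  m26: 110-- ←essential
  m28: 1-100,11-00
  m31: 11-11 ←essential
Essential: -1011, 0-101, 00-00, 01110, 101-0, 11-11, 110--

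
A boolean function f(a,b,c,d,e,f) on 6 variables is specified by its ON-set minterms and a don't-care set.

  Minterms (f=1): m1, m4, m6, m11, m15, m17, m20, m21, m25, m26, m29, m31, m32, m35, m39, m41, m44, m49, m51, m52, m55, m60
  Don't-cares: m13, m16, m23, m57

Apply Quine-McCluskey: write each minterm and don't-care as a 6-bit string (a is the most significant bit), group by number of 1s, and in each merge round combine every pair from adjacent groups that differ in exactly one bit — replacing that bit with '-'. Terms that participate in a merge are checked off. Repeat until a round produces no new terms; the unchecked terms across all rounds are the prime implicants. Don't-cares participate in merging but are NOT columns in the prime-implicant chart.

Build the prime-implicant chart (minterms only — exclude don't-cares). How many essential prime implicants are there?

8

size-2^0 implicants → 000001(✓)  000100(✓)  000110(✓)  001011(✓)  001101(✓)  001111(✓)  010000(✓)  010001(✓)  010100(✓)  010101(✓)  010111(✓)  011001(✓)  011010  011101(✓)  011111(✓)  100000  100011(✓)  100111(✓)  101001(✓)  101100(✓)  110001(✓)  110011(✓)  110100(✓)  110111(✓)  111001(✓)  111100(✓)
size-2^1 implicants → -10001(✓)  -10100  -10111  -11001(✓)  0-0001  0-0100  0-1101(✓)  0-1111(✓)  0001-0  001-11  0011-1(✓)  01-001(✓)  01-101(✓)  01-111(✓)  010-00(✓)  010-01(✓)  01000-(✓)  0101-1(✓)  01010-(✓)  011-01(✓)  0111-1(✓)  1-0011(✓)  1-0111(✓)  1-1001  1-1100  100-11(✓)  11-001(✓)  11-100  110-11(✓)  1100-1
size-2^2 implicants → -1-001  0-11-1  01--01  01-1-1  010-0-  1-0-11
Unchecked terms (primes): -1-001, -10100, -10111, 0-0001, 0-0100, 0-11-1, 0001-0, 001-11, 01--01, 01-1-1, 010-0-, 011010, 1-0-11, 1-1001, 1-1100, 100000, 11-100, 1100-1
Minterm coverage:
  m1 ⊆ 0-0001 [E]
  m4 ⊆ 0-0100,0001-0
  m6 ⊆ 0001-0 [E]
  m11 ⊆ 001-11 [E]
  m15 ⊆ 0-11-1,001-11
  m17 ⊆ -1-001,0-0001,01--01,010-0-
  m20 ⊆ -10100,0-0100,010-0-
  m21 ⊆ 01--01,01-1-1,010-0-
  m25 ⊆ -1-001,01--01
  m26 ⊆ 011010 [E]
  m29 ⊆ 0-11-1,01--01,01-1-1
  m31 ⊆ 0-11-1,01-1-1
  m32 ⊆ 100000 [E]
  m35 ⊆ 1-0-11 [E]
  m39 ⊆ 1-0-11 [E]
  m41 ⊆ 1-1001 [E]
  m44 ⊆ 1-1100 [E]
  m49 ⊆ -1-001,1100-1
  m51 ⊆ 1-0-11,1100-1
  m52 ⊆ -10100,11-100
  m55 ⊆ -10111,1-0-11
  m60 ⊆ 1-1100,11-100
E = {0-0001, 0001-0, 001-11, 011010, 1-0-11, 1-1001, 1-1100, 100000}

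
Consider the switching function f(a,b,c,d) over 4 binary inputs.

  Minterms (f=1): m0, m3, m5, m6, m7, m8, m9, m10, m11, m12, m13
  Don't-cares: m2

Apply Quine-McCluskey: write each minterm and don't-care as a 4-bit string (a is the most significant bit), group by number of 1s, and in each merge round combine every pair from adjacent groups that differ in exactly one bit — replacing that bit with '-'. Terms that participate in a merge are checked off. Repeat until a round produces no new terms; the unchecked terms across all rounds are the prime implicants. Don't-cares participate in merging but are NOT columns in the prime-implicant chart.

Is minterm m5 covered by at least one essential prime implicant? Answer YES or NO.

NO

[col 0] 0000*, 0010*, 0011*, 0101*, 0110*, 0111*, 1000*, 1001*, 1010*, 1011*, 1100*, 1101*
[col 1] -000*, -010*, -011*, -101, 0-10*, 0-11*, 00-0*, 001-*, 01-1, 011-*, 1-00*, 1-01*, 10-0*, 10-1*, 100-*, 101-*, 110-*
[col 2] -0-0, -01-, 0-1-, 1-0-, 10--
Prime implicants: -0-0, -01-, -101, 0-1-, 01-1, 1-0-, 10--
PI chart (minterm → PIs covering it):
  0 | -0-0  (sole → essential)
  3 | -01-,0-1-
  5 | -101,01-1
  6 | 0-1-  (sole → essential)
  7 | 0-1-,01-1
  8 | -0-0,1-0-,10--
  9 | 1-0-,10--
  10 | -0-0,-01-,10--
  11 | -01-,10--
  12 | 1-0-  (sole → essential)
  13 | -101,1-0-
Essential prime implicants: -0-0, 0-1-, 1-0-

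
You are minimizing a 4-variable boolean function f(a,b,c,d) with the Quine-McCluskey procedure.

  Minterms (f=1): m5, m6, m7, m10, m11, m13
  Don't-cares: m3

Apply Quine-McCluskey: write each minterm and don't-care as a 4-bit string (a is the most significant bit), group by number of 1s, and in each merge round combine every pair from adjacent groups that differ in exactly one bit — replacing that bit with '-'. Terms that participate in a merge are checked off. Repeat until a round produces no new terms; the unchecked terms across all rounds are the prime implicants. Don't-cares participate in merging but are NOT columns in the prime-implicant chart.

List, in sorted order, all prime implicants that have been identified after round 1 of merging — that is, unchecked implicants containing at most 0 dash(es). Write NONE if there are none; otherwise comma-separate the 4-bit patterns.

NONE

size-2^0 implicants → 0011(✓)  0101(✓)  0110(✓)  0111(✓)  1010(✓)  1011(✓)  1101(✓)
size-2^1 implicants → -011  -101  0-11  01-1  011-  101-
Unchecked terms (primes): -011, -101, 0-11, 01-1, 011-, 101-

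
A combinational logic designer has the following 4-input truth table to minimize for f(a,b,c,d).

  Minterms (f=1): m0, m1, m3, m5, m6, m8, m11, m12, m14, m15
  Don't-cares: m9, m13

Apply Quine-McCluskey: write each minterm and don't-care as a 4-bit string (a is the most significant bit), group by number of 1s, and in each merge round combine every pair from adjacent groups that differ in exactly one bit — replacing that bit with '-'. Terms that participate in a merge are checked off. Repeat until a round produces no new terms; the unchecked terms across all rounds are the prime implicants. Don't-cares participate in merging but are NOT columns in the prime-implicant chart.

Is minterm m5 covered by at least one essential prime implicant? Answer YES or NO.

Round 0: 0000✓ 0001✓ 0011✓ 0101✓ 0110✓ 1000✓ 1001✓ 1011✓ 1100✓ 1101✓ 1110✓ 1111✓
Round 1: -000✓ -001✓ -011✓ -101✓ -110 0-01✓ 00-1✓ 000-✓ 1-00✓ 1-01✓ 1-11✓ 10-1✓ 100-✓ 11-0✓ 11-1✓ 110-✓ 111-✓
Round 2: --01 -0-1 -00- 1--1 1-0- 11--
PIs = {--01, -0-1, -00-, -110, 1--1, 1-0-, 11--}
Coverage chart:
  m0: -00- ←essential
  m1: --01,-0-1,-00-
  m3: -0-1 ←essential
  m5: --01 ←essential
  m6: -110 ←essential
  m8: -00-,1-0-
  m11: -0-1,1--1
  m12: 1-0-,11--
  m14: -110,11--
  m15: 1--1,11--
Essential: --01, -0-1, -00-, -110

YES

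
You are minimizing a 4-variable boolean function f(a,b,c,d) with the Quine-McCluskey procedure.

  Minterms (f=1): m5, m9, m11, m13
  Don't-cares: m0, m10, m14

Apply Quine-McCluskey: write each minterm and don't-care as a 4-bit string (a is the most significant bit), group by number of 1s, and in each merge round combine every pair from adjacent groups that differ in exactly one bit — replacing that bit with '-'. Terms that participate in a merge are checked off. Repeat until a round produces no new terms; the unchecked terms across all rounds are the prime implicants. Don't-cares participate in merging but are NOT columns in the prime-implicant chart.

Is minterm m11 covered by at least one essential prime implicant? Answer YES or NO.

[col 0] 0000, 0101*, 1001*, 1010*, 1011*, 1101*, 1110*
[col 1] -101, 1-01, 1-10, 10-1, 101-
Prime implicants: -101, 0000, 1-01, 1-10, 10-1, 101-
PI chart (minterm → PIs covering it):
  5 | -101  (sole → essential)
  9 | 1-01,10-1
  11 | 10-1,101-
  13 | -101,1-01
Essential prime implicants: -101

NO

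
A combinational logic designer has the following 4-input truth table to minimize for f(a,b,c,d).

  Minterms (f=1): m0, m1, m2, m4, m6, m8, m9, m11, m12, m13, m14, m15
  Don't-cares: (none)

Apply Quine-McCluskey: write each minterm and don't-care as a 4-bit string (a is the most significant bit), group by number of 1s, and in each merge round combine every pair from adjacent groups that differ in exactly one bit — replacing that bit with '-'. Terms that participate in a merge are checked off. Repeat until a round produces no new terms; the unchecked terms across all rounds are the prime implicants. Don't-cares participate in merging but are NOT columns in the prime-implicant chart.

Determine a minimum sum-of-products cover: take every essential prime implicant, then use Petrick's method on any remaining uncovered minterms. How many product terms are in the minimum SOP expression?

size-2^0 implicants → 0000(✓)  0001(✓)  0010(✓)  0100(✓)  0110(✓)  1000(✓)  1001(✓)  1011(✓)  1100(✓)  1101(✓)  1110(✓)  1111(✓)
size-2^1 implicants → -000(✓)  -001(✓)  -100(✓)  -110(✓)  0-00(✓)  0-10(✓)  00-0(✓)  000-(✓)  01-0(✓)  1-00(✓)  1-01(✓)  1-11(✓)  10-1(✓)  100-(✓)  11-0(✓)  11-1(✓)  110-(✓)  111-(✓)
size-2^2 implicants → --00  -00-  -1-0  0--0  1--1  1-0-  11--
Unchecked terms (primes): --00, -00-, -1-0, 0--0, 1--1, 1-0-, 11--
Minterm coverage:
  m0 ⊆ --00,-00-,0--0
  m1 ⊆ -00- [E]
  m2 ⊆ 0--0 [E]
  m4 ⊆ --00,-1-0,0--0
  m6 ⊆ -1-0,0--0
  m8 ⊆ --00,-00-,1-0-
  m9 ⊆ -00-,1--1,1-0-
  m11 ⊆ 1--1 [E]
  m12 ⊆ --00,-1-0,1-0-,11--
  m13 ⊆ 1--1,1-0-,11--
  m14 ⊆ -1-0,11--
  m15 ⊆ 1--1,11--
E = {-00-, 0--0, 1--1}
Petrick residual → -1-0
Cover = b'c' + bd' + a'd' + ad  |cover|=4

4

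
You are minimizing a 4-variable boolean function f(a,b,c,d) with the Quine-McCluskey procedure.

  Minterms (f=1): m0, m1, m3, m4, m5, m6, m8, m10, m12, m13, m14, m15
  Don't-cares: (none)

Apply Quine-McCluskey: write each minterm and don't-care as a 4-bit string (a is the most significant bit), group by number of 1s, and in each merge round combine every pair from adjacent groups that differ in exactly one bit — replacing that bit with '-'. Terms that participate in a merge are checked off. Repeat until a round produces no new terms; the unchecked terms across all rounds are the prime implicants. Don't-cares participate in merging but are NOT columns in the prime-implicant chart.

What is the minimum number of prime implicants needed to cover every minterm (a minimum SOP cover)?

Round 0: 0000✓ 0001✓ 0011✓ 0100✓ 0101✓ 0110✓ 1000✓ 1010✓ 1100✓ 1101✓ 1110✓ 1111✓
Round 1: -000✓ -100✓ -101✓ -110✓ 0-00✓ 0-01✓ 00-1 000-✓ 01-0✓ 010-✓ 1-00✓ 1-10✓ 10-0✓ 11-0✓ 11-1✓ 110-✓ 111-✓
Round 2: --00 -1-0 -10- 0-0- 1--0 11--
PIs = {--00, -1-0, -10-, 0-0-, 00-1, 1--0, 11--}
Coverage chart:
  m0: --00,0-0-
  m1: 0-0-,00-1
  m3: 00-1 ←essential
  m4: --00,-1-0,-10-,0-0-
  m5: -10-,0-0-
  m6: -1-0 ←essential
  m8: --00,1--0
  m10: 1--0 ←essential
  m12: --00,-1-0,-10-,1--0,11--
  m13: -10-,11--
  m14: -1-0,1--0,11--
  m15: 11-- ←essential
Essential: -1-0, 00-1, 1--0, 11--
Petrick residual → 0-0-
Min cover (5 terms): bd' + a'c' + a'b'd + ad' + ab

5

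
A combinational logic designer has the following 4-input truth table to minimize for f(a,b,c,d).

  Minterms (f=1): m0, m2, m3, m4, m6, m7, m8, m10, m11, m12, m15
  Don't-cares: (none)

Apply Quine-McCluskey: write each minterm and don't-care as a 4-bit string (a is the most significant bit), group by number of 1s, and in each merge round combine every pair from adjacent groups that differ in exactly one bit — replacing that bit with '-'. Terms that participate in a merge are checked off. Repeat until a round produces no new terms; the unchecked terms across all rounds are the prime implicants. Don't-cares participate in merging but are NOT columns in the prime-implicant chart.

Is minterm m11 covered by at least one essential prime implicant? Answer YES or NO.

YES

Round 0: 0000✓ 0010✓ 0011✓ 0100✓ 0110✓ 0111✓ 1000✓ 1010✓ 1011✓ 1100✓ 1111✓
Round 1: -000✓ -010✓ -011✓ -100✓ -111✓ 0-00✓ 0-10✓ 0-11✓ 00-0✓ 001-✓ 01-0✓ 011-✓ 1-00✓ 1-11✓ 10-0✓ 101-✓
Round 2: --00 --11 -0-0 -01- 0--0 0-1-
PIs = {--00, --11, -0-0, -01-, 0--0, 0-1-}
Coverage chart:
  m0: --00,-0-0,0--0
  m2: -0-0,-01-,0--0,0-1-
  m3: --11,-01-,0-1-
  m4: --00,0--0
  m6: 0--0,0-1-
  m7: --11,0-1-
  m8: --00,-0-0
  m10: -0-0,-01-
  m11: --11,-01-
  m12: --00 ←essential
  m15: --11 ←essential
Essential: --00, --11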